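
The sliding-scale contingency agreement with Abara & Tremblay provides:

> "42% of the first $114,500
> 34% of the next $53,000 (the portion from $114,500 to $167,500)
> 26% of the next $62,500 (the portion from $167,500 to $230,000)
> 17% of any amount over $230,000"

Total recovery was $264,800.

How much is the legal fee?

First $114,500 at 42% = $48,090.00
Next $53,000 at 34% = $18,020.00
Next $62,500 at 26% = $16,250.00
Remaining $34,800 at 17% = $5,916.00
Fee: $48,090.00 + $18,020.00 + $16,250.00 + $5,916.00 = $88,276.00

$88,276.00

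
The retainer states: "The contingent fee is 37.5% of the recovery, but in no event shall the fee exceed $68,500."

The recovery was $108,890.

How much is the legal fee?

$40,833.75

37.5% of $108,890 = $40,833.75
That is under the $68,500 cap.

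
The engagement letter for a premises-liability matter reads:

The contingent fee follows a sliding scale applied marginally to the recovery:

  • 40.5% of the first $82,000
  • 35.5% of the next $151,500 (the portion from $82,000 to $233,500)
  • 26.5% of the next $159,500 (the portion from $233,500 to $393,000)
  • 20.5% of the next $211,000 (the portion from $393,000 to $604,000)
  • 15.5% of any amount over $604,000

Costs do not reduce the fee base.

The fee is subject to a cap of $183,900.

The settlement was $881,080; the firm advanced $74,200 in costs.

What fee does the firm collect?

Fee base is the gross recovery, $881,080; costs are reimbursed separately.
First $82,000 at 40.5% = $33,210.00
Next $151,500 at 35.5% = $53,782.50
Next $159,500 at 26.5% = $42,267.50
Next $211,000 at 20.5% = $43,255.00
Remaining $277,080 at 15.5% = $42,947.40
Fee: $33,210.00 + $53,782.50 + $42,267.50 + $43,255.00 + $42,947.40 = $215,462.40
$215,462.40 exceeds the $183,900 cap, so the fee is capped at $183,900.00.

$183,900.00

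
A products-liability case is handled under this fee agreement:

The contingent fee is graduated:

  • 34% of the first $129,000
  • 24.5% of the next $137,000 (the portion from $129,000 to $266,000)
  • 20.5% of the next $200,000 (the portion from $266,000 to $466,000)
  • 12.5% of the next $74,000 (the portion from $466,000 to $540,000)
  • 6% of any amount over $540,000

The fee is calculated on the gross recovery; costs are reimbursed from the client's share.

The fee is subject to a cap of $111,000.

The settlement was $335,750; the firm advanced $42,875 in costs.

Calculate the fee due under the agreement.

$91,723.75

Fee base is the gross recovery, $335,750; costs are reimbursed separately.
First $129,000 at 34% = $43,860.00
Next $137,000 at 24.5% = $33,565.00
Remaining $69,750 at 20.5% = $14,298.75
Fee: $43,860.00 + $33,565.00 + $14,298.75 = $91,723.75
$91,723.75 is under the $111,000 cap.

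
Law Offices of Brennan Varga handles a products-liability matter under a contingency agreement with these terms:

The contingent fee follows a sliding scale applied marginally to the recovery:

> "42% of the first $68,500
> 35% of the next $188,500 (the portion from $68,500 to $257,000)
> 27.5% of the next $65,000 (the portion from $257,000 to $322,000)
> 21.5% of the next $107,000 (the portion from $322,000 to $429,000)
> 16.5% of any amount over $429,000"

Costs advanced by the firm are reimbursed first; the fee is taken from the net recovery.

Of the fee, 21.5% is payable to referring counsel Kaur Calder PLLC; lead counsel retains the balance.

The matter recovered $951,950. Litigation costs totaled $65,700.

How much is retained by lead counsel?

Fee base (net of costs): $951,950 − $65,700 = $886,250
First $68,500 at 42% = $28,770.00
Next $188,500 at 35% = $65,975.00
Next $65,000 at 27.5% = $17,875.00
Next $107,000 at 21.5% = $23,005.00
Remaining $457,250 at 16.5% = $75,446.25
Fee: $28,770.00 + $65,975.00 + $17,875.00 + $23,005.00 + $75,446.25 = $211,071.25
Referral share: 21.5% of $211,071.25 = $45,380.32; lead counsel retains $211,071.25 − $45,380.32 = $165,690.93.

$165,690.93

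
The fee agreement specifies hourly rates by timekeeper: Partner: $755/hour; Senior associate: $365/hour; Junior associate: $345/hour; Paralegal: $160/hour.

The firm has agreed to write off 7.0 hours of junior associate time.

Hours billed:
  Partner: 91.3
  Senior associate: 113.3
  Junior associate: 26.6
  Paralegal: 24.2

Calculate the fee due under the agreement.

$120,920.00

Partner: 91.3 × $755 = $68,931.50
Senior associate: 113.3 × $365 = $41,354.50
Junior associate: 26.6 × $345 = $9,177.00
Paralegal: 24.2 × $160 = $3,872.00
Subtotal: $123,335.00
Write-off: 7.0 × $345 = $2,415.00
Total: $123,335.00 − $2,415.00 = $120,920.00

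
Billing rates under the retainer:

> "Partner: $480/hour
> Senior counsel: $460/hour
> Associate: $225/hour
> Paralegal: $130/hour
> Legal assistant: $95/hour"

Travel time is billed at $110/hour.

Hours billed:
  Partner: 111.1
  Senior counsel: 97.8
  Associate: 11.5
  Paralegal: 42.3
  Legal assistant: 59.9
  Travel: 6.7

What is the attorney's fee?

Partner: 111.1 × $480 = $53,328.00
Senior counsel: 97.8 × $460 = $44,988.00
Associate: 11.5 × $225 = $2,587.50
Paralegal: 42.3 × $130 = $5,499.00
Legal assistant: 59.9 × $95 = $5,690.50
Subtotal: $53,328.00 + $44,988.00 + $2,587.50 + $5,499.00 + $5,690.50 = $112,093.00
Travel: 6.7 × $110 = $737.00
Total: $112,093.00 + $737.00 = $112,830.00

$112,830.00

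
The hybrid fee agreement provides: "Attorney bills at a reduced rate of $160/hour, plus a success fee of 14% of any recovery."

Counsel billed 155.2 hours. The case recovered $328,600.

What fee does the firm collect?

Hourly: 155.2 × $160 = $24,832.00
Success fee: 14% of $328,600 = $46,004.00
Total: $24,832.00 + $46,004.00 = $70,836.00

$70,836.00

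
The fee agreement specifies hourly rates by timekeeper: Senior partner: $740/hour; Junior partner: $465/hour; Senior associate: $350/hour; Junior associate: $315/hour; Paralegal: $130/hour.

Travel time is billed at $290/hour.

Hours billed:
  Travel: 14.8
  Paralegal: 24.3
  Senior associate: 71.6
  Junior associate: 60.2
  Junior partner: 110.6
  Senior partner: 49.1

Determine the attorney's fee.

Senior partner: 49.1 × $740 = $36,334.00
Junior partner: 110.6 × $465 = $51,429.00
Senior associate: 71.6 × $350 = $25,060.00
Junior associate: 60.2 × $315 = $18,963.00
Paralegal: 24.3 × $130 = $3,159.00
Subtotal: $36,334.00 + $51,429.00 + $25,060.00 + $18,963.00 + $3,159.00 = $134,945.00
Travel: 14.8 × $290 = $4,292.00
Total: $134,945.00 + $4,292.00 = $139,237.00

$139,237.00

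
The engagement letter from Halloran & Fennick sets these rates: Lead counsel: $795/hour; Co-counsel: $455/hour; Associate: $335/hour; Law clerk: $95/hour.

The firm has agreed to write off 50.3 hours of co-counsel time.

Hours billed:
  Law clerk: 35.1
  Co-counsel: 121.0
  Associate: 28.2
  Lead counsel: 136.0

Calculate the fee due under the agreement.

Lead counsel: 136.0 × $795 = $108,120.00
Co-counsel: 121.0 × $455 = $55,055.00
Associate: 28.2 × $335 = $9,447.00
Law clerk: 35.1 × $95 = $3,334.50
Subtotal: $175,956.50
Write-off: 50.3 × $455 = $22,886.50
Total: $175,956.50 − $22,886.50 = $153,070.00

$153,070.00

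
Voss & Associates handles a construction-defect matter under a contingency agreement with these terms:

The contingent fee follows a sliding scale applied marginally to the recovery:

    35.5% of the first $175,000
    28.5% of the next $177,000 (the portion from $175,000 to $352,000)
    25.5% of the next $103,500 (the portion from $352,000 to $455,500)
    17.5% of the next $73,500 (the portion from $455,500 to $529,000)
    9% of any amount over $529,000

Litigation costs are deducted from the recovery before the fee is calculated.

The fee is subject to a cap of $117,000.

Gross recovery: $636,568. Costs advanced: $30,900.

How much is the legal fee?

Fee base (net of costs): $636,568 − $30,900 = $605,668
First $175,000 at 35.5% = $62,125.00
Next $177,000 at 28.5% = $50,445.00
Next $103,500 at 25.5% = $26,392.50
Next $73,500 at 17.5% = $12,862.50
Remaining $76,668 at 9% = $6,900.12
Fee: $62,125.00 + $50,445.00 + $26,392.50 + $12,862.50 + $6,900.12 = $158,725.12
$158,725.12 exceeds the $117,000 cap, so the fee is capped at $117,000.00.

$117,000.00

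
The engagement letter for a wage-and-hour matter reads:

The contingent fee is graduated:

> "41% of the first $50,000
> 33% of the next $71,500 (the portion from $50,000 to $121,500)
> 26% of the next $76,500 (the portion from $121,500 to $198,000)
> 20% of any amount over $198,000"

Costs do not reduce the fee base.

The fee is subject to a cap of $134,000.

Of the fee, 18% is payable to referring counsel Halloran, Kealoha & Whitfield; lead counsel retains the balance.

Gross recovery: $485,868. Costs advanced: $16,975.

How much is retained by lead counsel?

Fee base is the gross recovery, $485,868; costs are reimbursed separately.
First $50,000 at 41% = $20,500.00
Next $71,500 at 33% = $23,595.00
Next $76,500 at 26% = $19,890.00
Remaining $287,868 at 20% = $57,573.60
Fee: $20,500.00 + $23,595.00 + $19,890.00 + $57,573.60 = $121,558.60
$121,558.60 is under the $134,000 cap.
Referral share: 18% of $121,558.60 = $21,880.55; lead counsel retains $121,558.60 − $21,880.55 = $99,678.05.

$99,678.05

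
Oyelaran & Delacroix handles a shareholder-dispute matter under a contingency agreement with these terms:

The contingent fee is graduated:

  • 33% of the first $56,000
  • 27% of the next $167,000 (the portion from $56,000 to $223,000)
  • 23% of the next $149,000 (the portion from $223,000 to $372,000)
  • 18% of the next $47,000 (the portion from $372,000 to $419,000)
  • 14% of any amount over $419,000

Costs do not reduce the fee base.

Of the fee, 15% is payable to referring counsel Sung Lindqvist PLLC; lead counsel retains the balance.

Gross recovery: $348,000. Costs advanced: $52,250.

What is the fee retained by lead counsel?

Fee base is the gross recovery, $348,000; costs are reimbursed separately.
First $56,000 at 33% = $18,480.00
Next $167,000 at 27% = $45,090.00
Remaining $125,000 at 23% = $28,750.00
Fee: $18,480.00 + $45,090.00 + $28,750.00 = $92,320.00
Referral share: 15% of $92,320.00 = $13,848.00; lead counsel retains $92,320.00 − $13,848.00 = $78,472.00.

$78,472.00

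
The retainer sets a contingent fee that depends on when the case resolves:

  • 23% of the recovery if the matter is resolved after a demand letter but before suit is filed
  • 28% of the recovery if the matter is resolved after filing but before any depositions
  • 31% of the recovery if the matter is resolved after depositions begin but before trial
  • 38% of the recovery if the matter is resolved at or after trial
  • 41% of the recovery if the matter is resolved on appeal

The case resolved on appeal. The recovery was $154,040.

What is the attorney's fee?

The matter resolved on appeal, so the 41% rate applies.
$154,040 × 41% = $63,156.40

$63,156.40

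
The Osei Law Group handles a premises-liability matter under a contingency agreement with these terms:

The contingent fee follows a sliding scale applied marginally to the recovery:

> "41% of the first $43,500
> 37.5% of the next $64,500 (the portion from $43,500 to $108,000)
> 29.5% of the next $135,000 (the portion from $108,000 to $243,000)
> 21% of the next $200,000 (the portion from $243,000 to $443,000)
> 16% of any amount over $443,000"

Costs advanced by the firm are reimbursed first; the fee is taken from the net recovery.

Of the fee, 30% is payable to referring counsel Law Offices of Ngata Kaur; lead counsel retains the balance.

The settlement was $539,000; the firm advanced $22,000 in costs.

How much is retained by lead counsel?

$94,981.25

Fee base (net of costs): $539,000 − $22,000 = $517,000
First $43,500 at 41% = $17,835.00
Next $64,500 at 37.5% = $24,187.50
Next $135,000 at 29.5% = $39,825.00
Next $200,000 at 21% = $42,000.00
Remaining $74,000 at 16% = $11,840.00
Fee: $17,835.00 + $24,187.50 + $39,825.00 + $42,000.00 + $11,840.00 = $135,687.50
Referral share: 30% of $135,687.50 = $40,706.25; lead counsel retains $135,687.50 − $40,706.25 = $94,981.25.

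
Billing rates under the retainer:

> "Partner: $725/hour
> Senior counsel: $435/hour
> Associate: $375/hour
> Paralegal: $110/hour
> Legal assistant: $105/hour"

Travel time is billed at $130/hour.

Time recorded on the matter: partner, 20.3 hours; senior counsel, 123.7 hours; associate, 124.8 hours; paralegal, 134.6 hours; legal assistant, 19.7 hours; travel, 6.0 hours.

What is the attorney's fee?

$132,981.50

Partner: 20.3 × $725 = $14,717.50
Senior counsel: 123.7 × $435 = $53,809.50
Associate: 124.8 × $375 = $46,800.00
Paralegal: 134.6 × $110 = $14,806.00
Legal assistant: 19.7 × $105 = $2,068.50
Subtotal: $14,717.50 + $53,809.50 + $46,800.00 + $14,806.00 + $2,068.50 = $132,201.50
Travel: 6.0 × $130 = $780.00
Total: $132,201.50 + $780.00 = $132,981.50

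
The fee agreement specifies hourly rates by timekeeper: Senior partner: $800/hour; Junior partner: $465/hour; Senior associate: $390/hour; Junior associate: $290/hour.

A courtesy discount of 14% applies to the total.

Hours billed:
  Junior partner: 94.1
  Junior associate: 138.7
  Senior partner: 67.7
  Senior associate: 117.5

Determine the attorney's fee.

$158,209.47

Senior partner: 67.7 × $800 = $54,160.00
Junior partner: 94.1 × $465 = $43,756.50
Senior associate: 117.5 × $390 = $45,825.00
Junior associate: 138.7 × $290 = $40,223.00
Subtotal: $183,964.50
Less 14% discount: −$25,755.03
Total: $183,964.50 − $25,755.03 = $158,209.47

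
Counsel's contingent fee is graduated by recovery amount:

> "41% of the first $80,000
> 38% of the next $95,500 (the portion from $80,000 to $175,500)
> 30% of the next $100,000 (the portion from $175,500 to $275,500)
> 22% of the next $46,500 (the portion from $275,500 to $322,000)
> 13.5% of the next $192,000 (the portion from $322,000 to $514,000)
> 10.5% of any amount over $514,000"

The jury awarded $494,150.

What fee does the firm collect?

First $80,000 at 41% = $32,800.00
Next $95,500 at 38% = $36,290.00
Next $100,000 at 30% = $30,000.00
Next $46,500 at 22% = $10,230.00
Remaining $172,150 at 13.5% = $23,240.25
Fee: $32,800.00 + $36,290.00 + $30,000.00 + $10,230.00 + $23,240.25 = $132,560.25

$132,560.25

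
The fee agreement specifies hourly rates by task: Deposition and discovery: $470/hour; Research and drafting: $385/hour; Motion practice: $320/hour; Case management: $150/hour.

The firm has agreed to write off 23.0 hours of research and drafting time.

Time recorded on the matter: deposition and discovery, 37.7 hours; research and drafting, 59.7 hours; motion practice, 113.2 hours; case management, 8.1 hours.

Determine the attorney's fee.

Deposition and discovery: 37.7 × $470 = $17,719.00
Research and drafting: 59.7 × $385 = $22,984.50
Motion practice: 113.2 × $320 = $36,224.00
Case management: 8.1 × $150 = $1,215.00
Subtotal: $78,142.50
Write-off: 23.0 × $385 = $8,855.00
Total: $78,142.50 − $8,855.00 = $69,287.50

$69,287.50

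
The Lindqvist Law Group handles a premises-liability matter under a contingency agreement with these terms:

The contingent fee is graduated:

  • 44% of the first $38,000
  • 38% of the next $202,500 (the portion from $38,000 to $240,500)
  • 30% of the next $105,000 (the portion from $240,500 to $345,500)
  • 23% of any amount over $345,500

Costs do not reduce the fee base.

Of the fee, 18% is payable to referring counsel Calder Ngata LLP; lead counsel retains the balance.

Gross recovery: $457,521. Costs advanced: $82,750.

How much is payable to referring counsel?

Fee base is the gross recovery, $457,521; costs are reimbursed separately.
First $38,000 at 44% = $16,720.00
Next $202,500 at 38% = $76,950.00
Next $105,000 at 30% = $31,500.00
Remaining $112,021 at 23% = $25,764.83
Fee: $16,720.00 + $76,950.00 + $31,500.00 + $25,764.83 = $150,934.83
Referral share: 18% of $150,934.83 = $27,168.27; lead counsel retains $150,934.83 − $27,168.27 = $123,766.56.

$27,168.27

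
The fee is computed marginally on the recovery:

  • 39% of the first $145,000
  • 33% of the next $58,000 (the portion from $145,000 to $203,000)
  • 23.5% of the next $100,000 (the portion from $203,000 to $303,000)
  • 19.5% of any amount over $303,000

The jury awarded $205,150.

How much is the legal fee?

$76,195.25

First $145,000 at 39% = $56,550.00
Next $58,000 at 33% = $19,140.00
Remaining $2,150 at 23.5% = $505.25
Fee: $56,550.00 + $19,140.00 + $505.25 = $76,195.25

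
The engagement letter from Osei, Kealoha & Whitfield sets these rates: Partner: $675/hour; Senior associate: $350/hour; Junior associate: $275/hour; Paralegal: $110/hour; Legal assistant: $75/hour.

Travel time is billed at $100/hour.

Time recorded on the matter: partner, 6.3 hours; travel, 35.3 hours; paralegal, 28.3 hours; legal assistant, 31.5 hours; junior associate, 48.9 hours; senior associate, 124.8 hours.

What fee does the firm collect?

Partner: 6.3 × $675 = $4,252.50
Senior associate: 124.8 × $350 = $43,680.00
Junior associate: 48.9 × $275 = $13,447.50
Paralegal: 28.3 × $110 = $3,113.00
Legal assistant: 31.5 × $75 = $2,362.50
Subtotal: $4,252.50 + $43,680.00 + $13,447.50 + $3,113.00 + $2,362.50 = $66,855.50
Travel: 35.3 × $100 = $3,530.00
Total: $66,855.50 + $3,530.00 = $70,385.50

$70,385.50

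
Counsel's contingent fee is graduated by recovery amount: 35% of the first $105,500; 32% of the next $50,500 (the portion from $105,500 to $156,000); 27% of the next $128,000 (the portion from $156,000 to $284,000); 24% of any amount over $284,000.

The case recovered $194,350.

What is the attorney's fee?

$63,439.50

First $105,500 at 35% = $36,925.00
Next $50,500 at 32% = $16,160.00
Remaining $38,350 at 27% = $10,354.50
Fee: $36,925.00 + $16,160.00 + $10,354.50 = $63,439.50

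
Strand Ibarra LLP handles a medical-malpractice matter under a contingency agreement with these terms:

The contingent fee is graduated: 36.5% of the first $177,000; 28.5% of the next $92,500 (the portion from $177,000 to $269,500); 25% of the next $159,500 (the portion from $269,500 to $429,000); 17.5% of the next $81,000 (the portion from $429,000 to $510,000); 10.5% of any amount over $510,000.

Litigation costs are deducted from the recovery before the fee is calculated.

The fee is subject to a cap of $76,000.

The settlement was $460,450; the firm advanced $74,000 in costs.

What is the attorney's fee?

Fee base (net of costs): $460,450 − $74,000 = $386,450
First $177,000 at 36.5% = $64,605.00
Next $92,500 at 28.5% = $26,362.50
Remaining $116,950 at 25% = $29,237.50
Fee: $64,605.00 + $26,362.50 + $29,237.50 = $120,205.00
$120,205.00 exceeds the $76,000 cap, so the fee is capped at $76,000.00.

$76,000.00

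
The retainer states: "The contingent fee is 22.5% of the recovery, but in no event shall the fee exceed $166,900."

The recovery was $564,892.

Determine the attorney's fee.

$127,100.70

22.5% of $564,892 = $127,100.70
That is under the $166,900 cap.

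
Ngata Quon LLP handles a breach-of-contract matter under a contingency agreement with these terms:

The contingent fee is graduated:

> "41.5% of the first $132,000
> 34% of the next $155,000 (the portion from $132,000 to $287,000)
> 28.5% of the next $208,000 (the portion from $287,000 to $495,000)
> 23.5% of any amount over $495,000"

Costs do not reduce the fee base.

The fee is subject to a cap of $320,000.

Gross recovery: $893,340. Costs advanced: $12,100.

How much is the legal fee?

$260,369.90

Fee base is the gross recovery, $893,340; costs are reimbursed separately.
First $132,000 at 41.5% = $54,780.00
Next $155,000 at 34% = $52,700.00
Next $208,000 at 28.5% = $59,280.00
Remaining $398,340 at 23.5% = $93,609.90
Fee: $54,780.00 + $52,700.00 + $59,280.00 + $93,609.90 = $260,369.90
$260,369.90 is under the $320,000 cap.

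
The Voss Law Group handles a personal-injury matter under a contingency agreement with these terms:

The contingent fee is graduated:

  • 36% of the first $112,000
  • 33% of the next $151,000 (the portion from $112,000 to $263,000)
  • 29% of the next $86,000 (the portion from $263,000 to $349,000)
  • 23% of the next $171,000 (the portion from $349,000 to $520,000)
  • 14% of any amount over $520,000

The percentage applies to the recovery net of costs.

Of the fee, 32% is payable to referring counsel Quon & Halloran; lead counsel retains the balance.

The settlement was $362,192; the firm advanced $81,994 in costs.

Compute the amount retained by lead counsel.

Fee base (net of costs): $362,192 − $81,994 = $280,198
First $112,000 at 36% = $40,320.00
Next $151,000 at 33% = $49,830.00
Remaining $17,198 at 29% = $4,987.42
Fee: $40,320.00 + $49,830.00 + $4,987.42 = $95,137.42
Referral share: 32% of $95,137.42 = $30,443.97; lead counsel retains $95,137.42 − $30,443.97 = $64,693.45.

$64,693.45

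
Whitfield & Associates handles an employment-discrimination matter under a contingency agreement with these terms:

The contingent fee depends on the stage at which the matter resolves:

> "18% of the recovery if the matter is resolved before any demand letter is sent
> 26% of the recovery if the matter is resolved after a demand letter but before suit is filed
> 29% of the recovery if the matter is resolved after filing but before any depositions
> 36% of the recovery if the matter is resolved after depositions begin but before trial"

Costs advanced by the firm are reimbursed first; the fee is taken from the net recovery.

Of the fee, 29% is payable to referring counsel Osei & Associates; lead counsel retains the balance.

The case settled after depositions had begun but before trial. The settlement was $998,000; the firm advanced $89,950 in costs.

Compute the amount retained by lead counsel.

$232,097.58

Fee base (net of costs): $998,000 − $89,950 = $908,050
The matter settled after depositions had begun but before trial, so the 36% rate applies.
$908,050 × 36% = $326,898.00
Referral share: 29% of $326,898.00 = $94,800.42; lead counsel retains $326,898.00 − $94,800.42 = $232,097.58.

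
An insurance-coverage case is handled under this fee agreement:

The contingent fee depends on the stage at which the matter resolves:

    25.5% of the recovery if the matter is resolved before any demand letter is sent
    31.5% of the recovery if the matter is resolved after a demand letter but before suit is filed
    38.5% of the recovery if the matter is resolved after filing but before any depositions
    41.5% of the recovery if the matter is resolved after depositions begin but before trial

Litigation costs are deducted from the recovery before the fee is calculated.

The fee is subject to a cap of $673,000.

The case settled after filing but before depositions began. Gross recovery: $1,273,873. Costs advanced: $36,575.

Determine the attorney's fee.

$476,359.73

Fee base (net of costs): $1,273,873 − $36,575 = $1,237,298
The matter settled after filing but before depositions began, so the 38.5% rate applies.
$1,237,298 × 38.5% = $476,359.73
$476,359.73 is under the $673,000 cap.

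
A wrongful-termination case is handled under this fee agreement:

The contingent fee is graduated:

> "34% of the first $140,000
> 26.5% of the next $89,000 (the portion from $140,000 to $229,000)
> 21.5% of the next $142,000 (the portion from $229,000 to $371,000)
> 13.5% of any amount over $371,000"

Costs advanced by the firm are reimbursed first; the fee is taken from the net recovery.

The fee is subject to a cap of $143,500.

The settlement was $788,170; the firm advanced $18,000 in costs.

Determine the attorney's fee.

Fee base (net of costs): $788,170 − $18,000 = $770,170
First $140,000 at 34% = $47,600.00
Next $89,000 at 26.5% = $23,585.00
Next $142,000 at 21.5% = $30,530.00
Remaining $399,170 at 13.5% = $53,887.95
Fee: $47,600.00 + $23,585.00 + $30,530.00 + $53,887.95 = $155,602.95
$155,602.95 exceeds the $143,500 cap, so the fee is capped at $143,500.00.

$143,500.00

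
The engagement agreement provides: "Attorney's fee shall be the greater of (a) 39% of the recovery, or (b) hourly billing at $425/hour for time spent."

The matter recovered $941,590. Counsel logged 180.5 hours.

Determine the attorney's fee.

(a) 39% of $941,590 = $367,220.10
(b) 180.5 × $425 = $76,712.50
The greater is (a): $367,220.10.

$367,220.10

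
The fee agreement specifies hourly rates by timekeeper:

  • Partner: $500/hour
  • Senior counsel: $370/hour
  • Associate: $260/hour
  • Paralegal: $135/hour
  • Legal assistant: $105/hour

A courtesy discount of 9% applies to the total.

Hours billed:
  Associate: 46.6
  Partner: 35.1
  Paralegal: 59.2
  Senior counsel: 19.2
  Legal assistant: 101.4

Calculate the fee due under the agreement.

Partner: 35.1 × $500 = $17,550.00
Senior counsel: 19.2 × $370 = $7,104.00
Associate: 46.6 × $260 = $12,116.00
Paralegal: 59.2 × $135 = $7,992.00
Legal assistant: 101.4 × $105 = $10,647.00
Subtotal: $55,409.00
Less 9% discount: −$4,986.81
Total: $55,409.00 − $4,986.81 = $50,422.19

$50,422.19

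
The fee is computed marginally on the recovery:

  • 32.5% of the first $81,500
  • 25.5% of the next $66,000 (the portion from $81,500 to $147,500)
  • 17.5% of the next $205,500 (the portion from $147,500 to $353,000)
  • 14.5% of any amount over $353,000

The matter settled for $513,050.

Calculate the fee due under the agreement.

$102,487.25

First $81,500 at 32.5% = $26,487.50
Next $66,000 at 25.5% = $16,830.00
Next $205,500 at 17.5% = $35,962.50
Remaining $160,050 at 14.5% = $23,207.25
Fee: $26,487.50 + $16,830.00 + $35,962.50 + $23,207.25 = $102,487.25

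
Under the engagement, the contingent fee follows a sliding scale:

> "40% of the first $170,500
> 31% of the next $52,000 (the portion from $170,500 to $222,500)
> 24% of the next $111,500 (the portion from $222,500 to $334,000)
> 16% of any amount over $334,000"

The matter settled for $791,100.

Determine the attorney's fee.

First $170,500 at 40% = $68,200.00
Next $52,000 at 31% = $16,120.00
Next $111,500 at 24% = $26,760.00
Remaining $457,100 at 16% = $73,136.00
Fee: $68,200.00 + $16,120.00 + $26,760.00 + $73,136.00 = $184,216.00

$184,216.00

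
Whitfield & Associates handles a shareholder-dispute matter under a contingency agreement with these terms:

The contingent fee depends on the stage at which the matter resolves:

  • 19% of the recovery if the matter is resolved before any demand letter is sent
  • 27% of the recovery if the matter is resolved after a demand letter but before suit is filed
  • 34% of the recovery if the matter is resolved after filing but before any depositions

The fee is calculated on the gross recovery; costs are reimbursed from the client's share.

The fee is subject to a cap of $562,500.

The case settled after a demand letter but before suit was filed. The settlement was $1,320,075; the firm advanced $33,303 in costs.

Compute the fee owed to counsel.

$356,420.25

Fee base is the gross recovery, $1,320,075; costs are reimbursed separately.
The matter settled after a demand letter but before suit was filed, so the 27% rate applies.
$1,320,075 × 27% = $356,420.25
$356,420.25 is under the $562,500 cap.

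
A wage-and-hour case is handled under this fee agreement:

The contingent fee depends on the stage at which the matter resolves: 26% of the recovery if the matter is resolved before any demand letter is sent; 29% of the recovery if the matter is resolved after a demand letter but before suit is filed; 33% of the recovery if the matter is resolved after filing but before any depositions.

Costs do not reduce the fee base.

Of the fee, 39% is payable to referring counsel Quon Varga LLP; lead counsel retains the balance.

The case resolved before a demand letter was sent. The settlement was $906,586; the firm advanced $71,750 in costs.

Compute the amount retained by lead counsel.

Fee base is the gross recovery, $906,586; costs are reimbursed separately.
The matter resolved before a demand letter was sent, so the 26% rate applies.
$906,586 × 26% = $235,712.36
Referral share: 39% of $235,712.36 = $91,927.82; lead counsel retains $235,712.36 − $91,927.82 = $143,784.54.

$143,784.54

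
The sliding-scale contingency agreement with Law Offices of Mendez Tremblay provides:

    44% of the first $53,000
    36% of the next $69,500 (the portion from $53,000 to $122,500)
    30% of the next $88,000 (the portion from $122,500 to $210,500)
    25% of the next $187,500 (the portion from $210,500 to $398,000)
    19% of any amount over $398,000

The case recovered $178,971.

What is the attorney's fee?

$65,281.30

First $53,000 at 44% = $23,320.00
Next $69,500 at 36% = $25,020.00
Remaining $56,471 at 30% = $16,941.30
Fee: $23,320.00 + $25,020.00 + $16,941.30 = $65,281.30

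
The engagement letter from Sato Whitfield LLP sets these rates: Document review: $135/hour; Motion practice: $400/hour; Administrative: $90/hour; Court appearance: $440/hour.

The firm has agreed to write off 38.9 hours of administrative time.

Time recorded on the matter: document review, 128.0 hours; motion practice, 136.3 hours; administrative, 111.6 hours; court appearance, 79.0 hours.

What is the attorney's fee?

Document review: 128.0 × $135 = $17,280.00
Motion practice: 136.3 × $400 = $54,520.00
Administrative: 111.6 × $90 = $10,044.00
Court appearance: 79.0 × $440 = $34,760.00
Subtotal: $116,604.00
Write-off: 38.9 × $90 = $3,501.00
Total: $116,604.00 − $3,501.00 = $113,103.00

$113,103.00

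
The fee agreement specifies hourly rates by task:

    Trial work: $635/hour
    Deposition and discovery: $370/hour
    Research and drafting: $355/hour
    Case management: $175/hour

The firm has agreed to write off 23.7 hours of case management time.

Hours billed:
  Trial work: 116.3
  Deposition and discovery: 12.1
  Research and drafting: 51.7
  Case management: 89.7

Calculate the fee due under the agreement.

$108,231.00

Trial work: 116.3 × $635 = $73,850.50
Deposition and discovery: 12.1 × $370 = $4,477.00
Research and drafting: 51.7 × $355 = $18,353.50
Case management: 89.7 × $175 = $15,697.50
Subtotal: $112,378.50
Write-off: 23.7 × $175 = $4,147.50
Total: $112,378.50 − $4,147.50 = $108,231.00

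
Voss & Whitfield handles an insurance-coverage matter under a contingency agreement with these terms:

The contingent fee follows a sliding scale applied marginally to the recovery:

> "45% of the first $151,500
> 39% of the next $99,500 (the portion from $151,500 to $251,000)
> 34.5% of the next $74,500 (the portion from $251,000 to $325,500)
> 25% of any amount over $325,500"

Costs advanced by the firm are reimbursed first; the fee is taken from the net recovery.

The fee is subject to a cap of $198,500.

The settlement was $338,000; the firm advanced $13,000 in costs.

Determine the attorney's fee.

Fee base (net of costs): $338,000 − $13,000 = $325,000
First $151,500 at 45% = $68,175.00
Next $99,500 at 39% = $38,805.00
Remaining $74,000 at 34.5% = $25,530.00
Fee: $68,175.00 + $38,805.00 + $25,530.00 = $132,510.00
$132,510.00 is under the $198,500 cap.

$132,510.00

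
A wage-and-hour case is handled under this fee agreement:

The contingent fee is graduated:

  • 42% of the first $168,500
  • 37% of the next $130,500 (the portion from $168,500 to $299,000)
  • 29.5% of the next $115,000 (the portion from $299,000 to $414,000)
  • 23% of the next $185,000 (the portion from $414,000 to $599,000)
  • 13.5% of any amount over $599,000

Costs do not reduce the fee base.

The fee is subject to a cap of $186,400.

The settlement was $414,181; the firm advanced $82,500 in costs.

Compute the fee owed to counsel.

Fee base is the gross recovery, $414,181; costs are reimbursed separately.
First $168,500 at 42% = $70,770.00
Next $130,500 at 37% = $48,285.00
Next $115,000 at 29.5% = $33,925.00
Remaining $181 at 23% = $41.63
Fee: $70,770.00 + $48,285.00 + $33,925.00 + $41.63 = $153,021.63
$153,021.63 is under the $186,400 cap.

$153,021.63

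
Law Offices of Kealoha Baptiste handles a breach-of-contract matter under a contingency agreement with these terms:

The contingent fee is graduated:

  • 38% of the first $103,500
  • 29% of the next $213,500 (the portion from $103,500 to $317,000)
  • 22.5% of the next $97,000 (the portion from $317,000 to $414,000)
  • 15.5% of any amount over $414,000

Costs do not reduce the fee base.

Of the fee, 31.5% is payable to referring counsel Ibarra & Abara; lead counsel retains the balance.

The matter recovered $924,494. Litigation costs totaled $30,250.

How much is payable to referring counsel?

$63,691.92

Fee base is the gross recovery, $924,494; costs are reimbursed separately.
First $103,500 at 38% = $39,330.00
Next $213,500 at 29% = $61,915.00
Next $97,000 at 22.5% = $21,825.00
Remaining $510,494 at 15.5% = $79,126.57
Fee: $39,330.00 + $61,915.00 + $21,825.00 + $79,126.57 = $202,196.57
Referral share: 31.5% of $202,196.57 = $63,691.92; lead counsel retains $202,196.57 − $63,691.92 = $138,504.65.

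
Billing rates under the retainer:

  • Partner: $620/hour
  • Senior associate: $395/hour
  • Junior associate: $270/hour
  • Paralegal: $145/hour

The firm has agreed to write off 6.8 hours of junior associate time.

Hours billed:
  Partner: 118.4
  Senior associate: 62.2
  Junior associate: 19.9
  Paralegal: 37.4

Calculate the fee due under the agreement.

Partner: 118.4 × $620 = $73,408.00
Senior associate: 62.2 × $395 = $24,569.00
Junior associate: 19.9 × $270 = $5,373.00
Paralegal: 37.4 × $145 = $5,423.00
Subtotal: $108,773.00
Write-off: 6.8 × $270 = $1,836.00
Total: $108,773.00 − $1,836.00 = $106,937.00

$106,937.00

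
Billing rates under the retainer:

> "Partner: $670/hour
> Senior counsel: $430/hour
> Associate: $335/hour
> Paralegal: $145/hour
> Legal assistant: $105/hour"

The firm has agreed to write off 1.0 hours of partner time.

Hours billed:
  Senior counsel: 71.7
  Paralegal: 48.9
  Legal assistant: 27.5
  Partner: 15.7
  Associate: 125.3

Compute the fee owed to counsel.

Partner: 15.7 × $670 = $10,519.00
Senior counsel: 71.7 × $430 = $30,831.00
Associate: 125.3 × $335 = $41,975.50
Paralegal: 48.9 × $145 = $7,090.50
Legal assistant: 27.5 × $105 = $2,887.50
Subtotal: $93,303.50
Write-off: 1.0 × $670 = $670.00
Total: $93,303.50 − $670.00 = $92,633.50

$92,633.50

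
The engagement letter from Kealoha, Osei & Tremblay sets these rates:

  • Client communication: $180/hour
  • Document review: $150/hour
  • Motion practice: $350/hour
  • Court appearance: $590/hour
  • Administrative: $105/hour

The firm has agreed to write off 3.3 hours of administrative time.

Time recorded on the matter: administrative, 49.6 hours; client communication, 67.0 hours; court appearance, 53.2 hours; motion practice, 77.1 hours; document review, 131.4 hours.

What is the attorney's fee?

Client communication: 67.0 × $180 = $12,060.00
Document review: 131.4 × $150 = $19,710.00
Motion practice: 77.1 × $350 = $26,985.00
Court appearance: 53.2 × $590 = $31,388.00
Administrative: 49.6 × $105 = $5,208.00
Subtotal: $95,351.00
Write-off: 3.3 × $105 = $346.50
Total: $95,351.00 − $346.50 = $95,004.50

$95,004.50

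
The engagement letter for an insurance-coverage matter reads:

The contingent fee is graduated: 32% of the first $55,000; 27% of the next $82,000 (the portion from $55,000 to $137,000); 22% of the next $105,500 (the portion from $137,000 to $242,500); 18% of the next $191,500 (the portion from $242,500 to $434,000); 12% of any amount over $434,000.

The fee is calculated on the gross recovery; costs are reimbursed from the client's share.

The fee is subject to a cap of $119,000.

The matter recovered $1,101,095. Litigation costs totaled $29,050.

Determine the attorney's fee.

$119,000.00

Fee base is the gross recovery, $1,101,095; costs are reimbursed separately.
First $55,000 at 32% = $17,600.00
Next $82,000 at 27% = $22,140.00
Next $105,500 at 22% = $23,210.00
Next $191,500 at 18% = $34,470.00
Remaining $667,095 at 12% = $80,051.40
Fee: $17,600.00 + $22,140.00 + $23,210.00 + $34,470.00 + $80,051.40 = $177,471.40
$177,471.40 exceeds the $119,000 cap, so the fee is capped at $119,000.00.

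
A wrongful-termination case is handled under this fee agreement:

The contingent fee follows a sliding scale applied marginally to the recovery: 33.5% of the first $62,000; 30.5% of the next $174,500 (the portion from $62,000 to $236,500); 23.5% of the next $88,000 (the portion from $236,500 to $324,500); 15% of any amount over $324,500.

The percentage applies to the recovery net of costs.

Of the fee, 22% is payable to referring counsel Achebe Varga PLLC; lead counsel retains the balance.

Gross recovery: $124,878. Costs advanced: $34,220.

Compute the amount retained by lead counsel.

Fee base (net of costs): $124,878 − $34,220 = $90,658
First $62,000 at 33.5% = $20,770.00
Remaining $28,658 at 30.5% = $8,740.69
Fee: $20,770.00 + $8,740.69 = $29,510.69
Referral share: 22% of $29,510.69 = $6,492.35; lead counsel retains $29,510.69 − $6,492.35 = $23,018.34.

$23,018.34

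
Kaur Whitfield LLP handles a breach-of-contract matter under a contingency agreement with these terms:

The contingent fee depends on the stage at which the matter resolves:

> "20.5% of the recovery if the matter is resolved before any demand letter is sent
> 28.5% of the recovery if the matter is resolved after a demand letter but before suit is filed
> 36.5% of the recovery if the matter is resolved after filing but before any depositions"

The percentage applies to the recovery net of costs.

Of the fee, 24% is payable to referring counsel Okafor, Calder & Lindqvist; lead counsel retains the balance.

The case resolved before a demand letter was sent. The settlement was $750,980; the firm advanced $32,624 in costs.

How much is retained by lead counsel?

$111,919.86

Fee base (net of costs): $750,980 − $32,624 = $718,356
The matter resolved before a demand letter was sent, so the 20.5% rate applies.
$718,356 × 20.5% = $147,262.98
Referral share: 24% of $147,262.98 = $35,343.12; lead counsel retains $147,262.98 − $35,343.12 = $111,919.86.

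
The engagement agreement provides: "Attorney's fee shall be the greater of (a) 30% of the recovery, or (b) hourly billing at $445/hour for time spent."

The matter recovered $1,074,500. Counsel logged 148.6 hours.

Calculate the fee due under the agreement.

$322,350.00

(a) 30% of $1,074,500 = $322,350.00
(b) 148.6 × $445 = $66,127.00
The greater is (a): $322,350.00.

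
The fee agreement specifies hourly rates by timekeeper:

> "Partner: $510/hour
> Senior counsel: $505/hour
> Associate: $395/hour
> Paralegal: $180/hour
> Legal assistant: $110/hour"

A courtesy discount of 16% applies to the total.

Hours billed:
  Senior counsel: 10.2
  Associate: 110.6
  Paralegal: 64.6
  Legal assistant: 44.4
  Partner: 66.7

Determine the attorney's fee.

Partner: 66.7 × $510 = $34,017.00
Senior counsel: 10.2 × $505 = $5,151.00
Associate: 110.6 × $395 = $43,687.00
Paralegal: 64.6 × $180 = $11,628.00
Legal assistant: 44.4 × $110 = $4,884.00
Subtotal: $99,367.00
Less 16% discount: −$15,898.72
Total: $99,367.00 − $15,898.72 = $83,468.28

$83,468.28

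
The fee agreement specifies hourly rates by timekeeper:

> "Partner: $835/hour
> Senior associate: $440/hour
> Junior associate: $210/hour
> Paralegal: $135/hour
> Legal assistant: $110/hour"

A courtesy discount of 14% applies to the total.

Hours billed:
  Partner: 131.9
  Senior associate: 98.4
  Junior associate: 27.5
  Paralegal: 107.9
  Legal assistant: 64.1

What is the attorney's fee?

Partner: 131.9 × $835 = $110,136.50
Senior associate: 98.4 × $440 = $43,296.00
Junior associate: 27.5 × $210 = $5,775.00
Paralegal: 107.9 × $135 = $14,566.50
Legal assistant: 64.1 × $110 = $7,051.00
Subtotal: $180,825.00
Less 14% discount: −$25,315.50
Total: $180,825.00 − $25,315.50 = $155,509.50

$155,509.50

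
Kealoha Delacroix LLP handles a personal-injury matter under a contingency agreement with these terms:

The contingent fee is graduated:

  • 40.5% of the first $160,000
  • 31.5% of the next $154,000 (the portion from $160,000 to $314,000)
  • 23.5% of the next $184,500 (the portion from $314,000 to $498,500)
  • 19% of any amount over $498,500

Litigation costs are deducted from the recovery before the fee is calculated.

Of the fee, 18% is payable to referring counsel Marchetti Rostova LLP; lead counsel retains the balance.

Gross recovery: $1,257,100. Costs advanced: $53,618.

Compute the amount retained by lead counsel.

Fee base (net of costs): $1,257,100 − $53,618 = $1,203,482
First $160,000 at 40.5% = $64,800.00
Next $154,000 at 31.5% = $48,510.00
Next $184,500 at 23.5% = $43,357.50
Remaining $704,982 at 19% = $133,946.58
Fee: $64,800.00 + $48,510.00 + $43,357.50 + $133,946.58 = $290,614.08
Referral share: 18% of $290,614.08 = $52,310.53; lead counsel retains $290,614.08 − $52,310.53 = $238,303.55.

$238,303.55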